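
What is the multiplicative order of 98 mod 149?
148

149 is prime, so ord(98) divides φ(149) = 148.
Divisors of 148: 1, 2, 4, 37, 74, 148.
Repeated squaring: 98^1 ≡ 98, 98^2 ≡ 68, 98^4 ≡ 5, 98^8 ≡ 25, 98^16 ≡ 29, 98^32 ≡ 96, 98^64 ≡ 127, 98^128 ≡ 37 (mod 149).
Test 98^d mod 149 for each divisor d in increasing order:
98^1 ≡ 98
98^2 ≡ 68
98^4 ≡ 5
98^37 = 98^32·98^4·98^1 ≡ 105
98^74 = 98^64·98^8·98^2 ≡ 148
98^148 = 98^128·98^16·98^4 ≡ 1  ← first divisor giving 1
The order is 148.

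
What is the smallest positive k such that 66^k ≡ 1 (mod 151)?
30

151 is prime, so ord(66) divides φ(151) = 150.
Divisors of 150: 1, 2, 3, 5, 6, 10, 15, 25, 30, 50, 75, 150.
Repeated squaring: 66^1 ≡ 66, 66^2 ≡ 128, 66^4 ≡ 76, 66^8 ≡ 38, 66^16 ≡ 85, 66^32 ≡ 128, 66^64 ≡ 76, 66^128 ≡ 38 (mod 151).
Test 66^d mod 151 for each divisor d in increasing order:
66^1 ≡ 66
66^2 ≡ 128
66^3 = 66^2·66^1 ≡ 143
66^5 = 66^4·66^1 ≡ 33
66^6 = 66^4·66^2 ≡ 64
66^10 = 66^8·66^2 ≡ 32
66^15 = 66^8·66^4·66^2·66^1 ≡ 150
66^25 = 66^16·66^8·66^1 ≡ 119
66^30 = 66^16·66^8·66^4·66^2 ≡ 1  ← first divisor giving 1
The order is 30.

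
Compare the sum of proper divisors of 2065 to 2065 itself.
deficient

Proper divisors of 2065: sum = 1 + 5 + 7 + 35 + 59 + 295 + 413 = 815
Since 815 < 2065, 2065 is deficient.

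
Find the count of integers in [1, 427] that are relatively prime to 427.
360

427 = 7 × 61
φ(n) = n × ∏(1 - 1/p) for each prime p dividing n
φ(427) = 427 × (1 - 1/7) × (1 - 1/61) = 360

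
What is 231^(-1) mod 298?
169

gcd(231, 298) = 1, so the inverse exists.
Extended Euclidean algorithm on (298, 231):
298 = 1 × 231 + 67  ⟹  67 = (1)·298 + (-1)·231
231 = 3 × 67 + 30  ⟹  30 = (-3)·298 + (4)·231
67 = 2 × 30 + 7  ⟹  7 = (7)·298 + (-9)·231
30 = 4 × 7 + 2  ⟹  2 = (-31)·298 + (40)·231
7 = 3 × 2 + 1  ⟹  1 = (100)·298 + (-129)·231
So (-129)·231 ≡ 1 (mod 298), i.e. 231^(-1) ≡ -129 ≡ 169 (mod 298).
Check: 231 × 169 = 39039 ≡ 1 (mod 298)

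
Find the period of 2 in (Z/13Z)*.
12

13 is prime, so ord(2) divides φ(13) = 12.
Divisors of 12: 1, 2, 3, 4, 6, 12.
Repeated squaring: 2^1 ≡ 2, 2^2 ≡ 4, 2^4 ≡ 3, 2^8 ≡ 9 (mod 13).
Test 2^d mod 13 for each divisor d in increasing order:
2^1 ≡ 2
2^2 ≡ 4
2^3 = 2^2·2^1 ≡ 8
2^4 ≡ 3
2^6 = 2^4·2^2 ≡ 12
2^12 = 2^8·2^4 ≡ 1  ← first divisor giving 1
The order is 12.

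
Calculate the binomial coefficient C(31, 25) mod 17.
11

Using Lucas' theorem:
Write n=31 and k=25 in base 17:
n in base 17: [1, 14]
k in base 17: [1, 8]
C(31,25) mod 17 = ∏ C(n_i, k_i) mod 17
Digit binomials (mod 17): C(1,1) = 1; C(14,8) = 3003 ≡ 11
Product: 1 × 11 = 11 ≡ 11 (mod 17)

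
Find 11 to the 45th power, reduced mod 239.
180

Repeated squaring. Binary of 45 = 101101.
11^1 ≡ 11 (mod 239); 11^2 ≡ 121 (mod 239); 11^4 ≡ 62 (mod 239); 11^8 ≡ 20 (mod 239); 11^16 ≡ 161 (mod 239); 11^32 ≡ 109 (mod 239)
11^45 = 11^1 × 11^4 × 11^8 × 11^32 ≡ 180 (mod 239)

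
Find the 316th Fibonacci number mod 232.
195

Matrix identity: Q^n = [[F_(n+1), F_n], [F_n, F_(n-1)]] with Q = [[1,1],[1,0]].
n = 316 = 100111100₂. Square-and-multiply, entries mod 232:
Q^1 = [[1,1],[1,0]]
Q^2 = (Q^1)² = [[2,1],[1,1]]
Q^4 = (Q^2)² = [[5,3],[3,2]]
Q^9 = (Q^4)²·Q = [[55,34],[34,21]]
Q^19 = (Q^9)²·Q = [[37,5],[5,32]]
Q^39 = (Q^19)²·Q = [[115,2],[2,113]]
Q^79 = (Q^39)²·Q = [[229,5],[5,224]]
Q^158 = (Q^79)² = [[34,177],[177,89]]
Q^316 = (Q^158)² = [[5,195],[195,42]]
F_316 mod 232 = Q^316[0][1] = 195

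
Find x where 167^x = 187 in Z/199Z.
156

Baby-step giant-step with step n = ⌈√199⌉ = 15.
Baby steps 167^j mod 199 (j:value) for j=0..14: 0:1, 1:167, 2:29, 3:67, 4:45, 5:152, 6:111, 7:30, 8:35, 9:74, 10:20, 11:156, 12:182, 13:146, 14:104.
Giant-step multiplier: 167^(-15) ≡ 167^(198-15) = 167^183 ≡ 76 (mod 199).
Giant steps γ_i = 187·76^i mod 199: γ_0=187, γ_1=83, γ_2=139, γ_3=17, γ_4=98, γ_5=85, γ_6=92, γ_7=27, γ_8=62, γ_9=135, γ_10=111 (in table at j=6).
x = i·n + j = 10·15 + 6 = 156.
Check: 167^156 ≡ 187 (mod 199).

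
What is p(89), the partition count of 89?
49995925

p(n) counts ways to write n as a sum of positive integers (order ignored).
Euler's pentagonal recurrence: p(k) = p(k-1) + p(k-2) - p(k-5) - p(k-7) + p(k-12) + p(k-15) - ... (offsets j(3j∓1)/2, signs ++--, p(0)=1, p(<0)=0).
DP table for k = 0..88: p(0)=1, p(1)=1, p(2)=2, p(3)=3, p(4)=5, p(5)=7, p(6)=11, p(7)=15, p(8)=22, p(9)=30, p(10)=42, p(11)=56, p(12)=77, p(13)=101, p(14)=135, p(15)=176, p(16)=231, p(17)=297, p(18)=385, p(19)=490, p(20)=627, p(21)=792, p(22)=1002, p(23)=1255, p(24)=1575, p(25)=1958, p(26)=2436, p(27)=3010, p(28)=3718, p(29)=4565, p(30)=5604, p(31)=6842, p(32)=8349, p(33)=10143, p(34)=12310, p(35)=14883, p(36)=17977, p(37)=21637, p(38)=26015, p(39)=31185, p(40)=37338, p(41)=44583, p(42)=53174, p(43)=63261, p(44)=75175, p(45)=89134, p(46)=105558, p(47)=124754, p(48)=147273, p(49)=173525, p(50)=204226, p(51)=239943, p(52)=281589, p(53)=329931, p(54)=386155, p(55)=451276, p(56)=526823, p(57)=614154, p(58)=715220, p(59)=831820, p(60)=966467, p(61)=1121505, p(62)=1300156, p(63)=1505499, p(64)=1741630, p(65)=2012558, p(66)=2323520, p(67)=2679689, p(68)=3087735, p(69)=3554345, p(70)=4087968, p(71)=4697205, p(72)=5392783, p(73)=6185689, p(74)=7089500, p(75)=8118264, p(76)=9289091, p(77)=10619863, p(78)=12132164, p(79)=13848650, p(80)=15796476, p(81)=18004327, p(82)=20506255, p(83)=23338469, p(84)=26543660, p(85)=30167357, p(86)=34262962, p(87)=38887673, p(88)=44108109.
Final step: p(89) = p(88) + p(87) - p(84) - p(82) + p(77) + p(74) - p(67) - p(63) + p(54) + p(49) - p(38) - p(32) + p(19) + p(12)
= 44108109 + 38887673 - 26543660 - 20506255 + 10619863 + 7089500 - 2679689 - 1505499 + 386155 + 173525 - 26015 - 8349 + 490 + 77
= 49995925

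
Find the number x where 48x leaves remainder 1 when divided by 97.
95

gcd(48, 97) = 1, so the inverse exists.
Extended Euclidean algorithm on (97, 48):
97 = 2 × 48 + 1  ⟹  1 = (1)·97 + (-2)·48
So (-2)·48 ≡ 1 (mod 97), i.e. 48^(-1) ≡ -2 ≡ 95 (mod 97).
Check: 48 × 95 = 4560 ≡ 1 (mod 97)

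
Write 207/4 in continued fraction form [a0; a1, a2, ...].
[51; 1, 3]

Euclidean algorithm steps:
207 = 51 × 4 + 3
4 = 1 × 3 + 1
3 = 3 × 1 + 0
Continued fraction: [51; 1, 3]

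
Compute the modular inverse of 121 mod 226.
99

gcd(121, 226) = 1, so the inverse exists.
Extended Euclidean algorithm on (226, 121):
226 = 1 × 121 + 105  ⟹  105 = (1)·226 + (-1)·121
121 = 1 × 105 + 16  ⟹  16 = (-1)·226 + (2)·121
105 = 6 × 16 + 9  ⟹  9 = (7)·226 + (-13)·121
16 = 1 × 9 + 7  ⟹  7 = (-8)·226 + (15)·121
9 = 1 × 7 + 2  ⟹  2 = (15)·226 + (-28)·121
7 = 3 × 2 + 1  ⟹  1 = (-53)·226 + (99)·121
So (99)·121 ≡ 1 (mod 226), i.e. 121^(-1) ≡ 99 (mod 226).
Check: 121 × 99 = 11979 ≡ 1 (mod 226)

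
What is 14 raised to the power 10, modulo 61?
47

Repeated squaring. Binary of 10 = 1010.
14^1 ≡ 14 (mod 61); 14^2 ≡ 13 (mod 61); 14^4 ≡ 47 (mod 61); 14^8 ≡ 13 (mod 61)
14^10 = 14^2 × 14^8 ≡ 47 (mod 61)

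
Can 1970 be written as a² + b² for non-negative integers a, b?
11² + 43² (a=11, b=43)

Factorization: 1970 = 2 × 5 × 197
By Fermat: n is sum of two squares iff every prime p ≡ 3 (mod 4) appears to even power.
All primes ≡ 3 (mod 4) appear to even power.
Search a = 0, 1, 2, … for 1970 - a² a perfect square: first hit at a = 11: 1970 - 121 = 1849 = 43².
1970 = 11² + 43² = 121 + 1849 ✓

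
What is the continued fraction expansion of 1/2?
[0; 2]

Euclidean algorithm steps:
1 = 0 × 2 + 1
2 = 2 × 1 + 0
Continued fraction: [0; 2]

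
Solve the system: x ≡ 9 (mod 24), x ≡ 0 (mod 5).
105

Using Chinese Remainder Theorem:
M = 24 × 5 = 120
M1 = 5, M2 = 24
y1 = 5^(-1) mod 24 = 5
y2 = 24^(-1) mod 5 = 4
x = (9×5×5 + 0×24×4) mod 120 = 105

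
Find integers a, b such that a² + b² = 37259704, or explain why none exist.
Not possible

Factorization: 37259704 = 2^3 × 167^3
By Fermat: n is sum of two squares iff every prime p ≡ 3 (mod 4) appears to even power.
Prime(s) ≡ 3 (mod 4) with odd exponent: [(167, 3)]
Therefore 37259704 cannot be expressed as a² + b².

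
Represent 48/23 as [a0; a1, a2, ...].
[2; 11, 2]

Euclidean algorithm steps:
48 = 2 × 23 + 2
23 = 11 × 2 + 1
2 = 2 × 1 + 0
Continued fraction: [2; 11, 2]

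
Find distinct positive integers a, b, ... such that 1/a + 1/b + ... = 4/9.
1/3 + 1/9

Greedy algorithm:
4/9: ceiling(9/4) = 3, use 1/3
1/9: ceiling(9/1) = 9, use 1/9
Result: 4/9 = 1/3 + 1/9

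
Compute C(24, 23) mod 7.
3

Using Lucas' theorem:
Write n=24 and k=23 in base 7:
n in base 7: [3, 3]
k in base 7: [3, 2]
C(24,23) mod 7 = ∏ C(n_i, k_i) mod 7
Digit binomials (mod 7): C(3,3) = 1; C(3,2) = 3
Product: 1 × 3 = 3 ≡ 3 (mod 7)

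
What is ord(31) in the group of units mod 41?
10

41 is prime, so ord(31) divides φ(41) = 40.
Divisors of 40: 1, 2, 4, 5, 8, 10, 20, 40.
Repeated squaring: 31^1 ≡ 31, 31^2 ≡ 18, 31^4 ≡ 37, 31^8 ≡ 16, 31^16 ≡ 10, 31^32 ≡ 18 (mod 41).
Test 31^d mod 41 for each divisor d in increasing order:
31^1 ≡ 31
31^2 ≡ 18
31^4 ≡ 37
31^5 = 31^4·31^1 ≡ 40
31^8 ≡ 16
31^10 = 31^8·31^2 ≡ 1  ← first divisor giving 1
The order is 10.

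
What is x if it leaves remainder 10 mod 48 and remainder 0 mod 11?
154

Using Chinese Remainder Theorem:
M = 48 × 11 = 528
M1 = 11, M2 = 48
y1 = 11^(-1) mod 48 = 35
y2 = 48^(-1) mod 11 = 3
x = (10×11×35 + 0×48×3) mod 528 = 154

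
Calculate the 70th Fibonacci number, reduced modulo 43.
39

Matrix identity: Q^n = [[F_(n+1), F_n], [F_n, F_(n-1)]] with Q = [[1,1],[1,0]].
n = 70 = 1000110₂. Square-and-multiply, entries mod 43:
Q^1 = [[1,1],[1,0]]
Q^2 = (Q^1)² = [[2,1],[1,1]]
Q^4 = (Q^2)² = [[5,3],[3,2]]
Q^8 = (Q^4)² = [[34,21],[21,13]]
Q^17 = (Q^8)²·Q = [[4,6],[6,41]]
Q^35 = (Q^17)²·Q = [[21,9],[9,12]]
Q^70 = (Q^35)² = [[6,39],[39,10]]
F_70 mod 43 = Q^70[0][1] = 39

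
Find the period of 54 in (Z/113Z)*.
112

113 is prime, so ord(54) divides φ(113) = 112.
Divisors of 112: 1, 2, 4, 7, 8, 14, 16, 28, 56, 112.
Repeated squaring: 54^1 ≡ 54, 54^2 ≡ 91, 54^4 ≡ 32, 54^8 ≡ 7, 54^16 ≡ 49, 54^32 ≡ 28, 54^64 ≡ 106 (mod 113).
Test 54^d mod 113 for each divisor d in increasing order:
54^1 ≡ 54
54^2 ≡ 91
54^4 ≡ 32
54^7 = 54^4·54^2·54^1 ≡ 65
54^8 ≡ 7
54^14 = 54^8·54^4·54^2 ≡ 44
54^16 ≡ 49
54^28 = 54^16·54^8·54^4 ≡ 15
54^56 = 54^32·54^16·54^8 ≡ 112
54^112 = 54^64·54^32·54^16 ≡ 1  ← first divisor giving 1
The order is 112.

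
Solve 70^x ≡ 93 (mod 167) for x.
116

Baby-step giant-step with step n = ⌈√167⌉ = 13.
Baby steps 70^j mod 167 (j:value) for j=0..12: 0:1, 1:70, 2:57, 3:149, 4:76, 5:143, 6:157, 7:135, 8:98, 9:13, 10:75, 11:73, 12:100.
Giant-step multiplier: 70^(-13) ≡ 70^(166-13) = 70^153 ≡ 155 (mod 167).
Giant steps γ_i = 93·155^i mod 167: γ_0=93, γ_1=53, γ_2=32, γ_3=117, γ_4=99, γ_5=148, γ_6=61, γ_7=103, γ_8=100 (in table at j=12).
x = i·n + j = 8·13 + 12 = 116.
Check: 70^116 ≡ 93 (mod 167).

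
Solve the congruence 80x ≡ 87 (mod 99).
x ≡ 84 (mod 99)

gcd(80, 99) = 1, which divides 87, so solutions exist.
Find 80^(-1) mod 99 by the extended Euclidean algorithm:
99 = 1 × 80 + 19  ⟹  19 = (1)·99 + (-1)·80
80 = 4 × 19 + 4  ⟹  4 = (-4)·99 + (5)·80
19 = 4 × 4 + 3  ⟹  3 = (17)·99 + (-21)·80
4 = 1 × 3 + 1  ⟹  1 = (-21)·99 + (26)·80
So (26)·80 ≡ 1 (mod 99), i.e. 80^(-1) ≡ 26 (mod 99).
x ≡ 26 × 87 = 2262 ≡ 84 (mod 99).
Check: 80 × 84 = 6720 ≡ 87 (mod 99).
Unique solution: x ≡ 84 (mod 99)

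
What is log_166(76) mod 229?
2

Baby-step giant-step with step n = ⌈√229⌉ = 16.
Baby steps 166^j mod 229 (j:value) for j=0..15: 0:1, 1:166, 2:76, 3:21, 4:51, 5:222, 6:212, 7:155, 8:82, 9:101, 10:49, 11:119, 12:60, 13:113, 14:209, 15:115.
h = 76 is already in the table at j=2, so x = 2.
Check: 166^2 ≡ 76 (mod 229).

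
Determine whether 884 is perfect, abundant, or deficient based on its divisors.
deficient

Proper divisors of 884: sum = 1 + 2 + 4 + 13 + 17 + 26 + 34 + 52 + 68 + 221 + 442 = 880
Since 880 < 884, 884 is deficient.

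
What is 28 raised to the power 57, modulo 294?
196

Repeated squaring. Binary of 57 = 111001.
28^1 ≡ 28 (mod 294); 28^2 ≡ 196 (mod 294); 28^4 ≡ 196 (mod 294); 28^8 ≡ 196 (mod 294); 28^16 ≡ 196 (mod 294); 28^32 ≡ 196 (mod 294)
28^57 = 28^1 × 28^8 × 28^16 × 28^32 ≡ 196 (mod 294)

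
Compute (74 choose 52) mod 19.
7

Using Lucas' theorem:
Write n=74 and k=52 in base 19:
n in base 19: [3, 17]
k in base 19: [2, 14]
C(74,52) mod 19 = ∏ C(n_i, k_i) mod 19
Digit binomials (mod 19): C(3,2) = 3; C(17,14) = 680 ≡ 15
Product: 3 × 15 = 45 ≡ 7 (mod 19)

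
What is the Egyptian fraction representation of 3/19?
1/7 + 1/67 + 1/8911

Greedy algorithm:
3/19: ceiling(19/3) = 7, use 1/7
2/133: ceiling(133/2) = 67, use 1/67
1/8911: ceiling(8911/1) = 8911, use 1/8911
Result: 3/19 = 1/7 + 1/67 + 1/8911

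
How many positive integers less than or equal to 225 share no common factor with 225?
120

225 = 3^2 × 5^2
φ(n) = n × ∏(1 - 1/p) for each prime p dividing n
φ(225) = 225 × (1 - 1/3) × (1 - 1/5) = 120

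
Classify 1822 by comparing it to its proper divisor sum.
deficient

Proper divisors of 1822: sum = 1 + 2 + 911 = 914
Since 914 < 1822, 1822 is deficient.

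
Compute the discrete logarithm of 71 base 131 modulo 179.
49

Baby-step giant-step with step n = ⌈√179⌉ = 14.
Baby steps 131^j mod 179 (j:value) for j=0..13: 0:1, 1:131, 2:156, 3:30, 4:171, 5:26, 6:5, 7:118, 8:64, 9:150, 10:139, 11:130, 12:25, 13:53.
Giant-step multiplier: 131^(-14) ≡ 131^(178-14) = 131^164 ≡ 146 (mod 179).
Giant steps γ_i = 71·146^i mod 179: γ_0=71, γ_1=163, γ_2=170, γ_3=118 (in table at j=7).
x = i·n + j = 3·14 + 7 = 49.
Check: 131^49 ≡ 71 (mod 179).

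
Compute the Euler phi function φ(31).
30

31 = 31
φ(n) = n × ∏(1 - 1/p) for each prime p dividing n
φ(31) = 31 × (1 - 1/31) = 30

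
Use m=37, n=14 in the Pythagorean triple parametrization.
(1173, 1036, 1565)

Euclid's formula: a = m² - n², b = 2mn, c = m² + n²
m = 37, n = 14
a = 37² - 14² = 1369 - 196 = 1173
b = 2 × 37 × 14 = 1036
c = 37² + 14² = 1369 + 196 = 1565
Verification: 1173² + 1036² = 1375929 + 1073296 = 2449225 = 1565² ✓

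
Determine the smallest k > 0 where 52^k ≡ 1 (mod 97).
32

97 is prime, so ord(52) divides φ(97) = 96.
Divisors of 96: 1, 2, 3, 4, 6, 8, 12, 16, 24, 32, 48, 96.
Repeated squaring: 52^1 ≡ 52, 52^2 ≡ 85, 52^4 ≡ 47, 52^8 ≡ 75, 52^16 ≡ 96, 52^32 ≡ 1, 52^64 ≡ 1 (mod 97).
Test 52^d mod 97 for each divisor d in increasing order:
52^1 ≡ 52
52^2 ≡ 85
52^3 = 52^2·52^1 ≡ 55
52^4 ≡ 47
52^6 = 52^4·52^2 ≡ 18
52^8 ≡ 75
52^12 = 52^8·52^4 ≡ 33
52^16 ≡ 96
52^24 = 52^16·52^8 ≡ 22
52^32 ≡ 1  ← first divisor giving 1
The order is 32.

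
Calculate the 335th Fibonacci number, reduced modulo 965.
450

Matrix identity: Q^n = [[F_(n+1), F_n], [F_n, F_(n-1)]] with Q = [[1,1],[1,0]].
n = 335 = 101001111₂. Square-and-multiply, entries mod 965:
Q^1 = [[1,1],[1,0]]
Q^2 = (Q^1)² = [[2,1],[1,1]]
Q^5 = (Q^2)²·Q = [[8,5],[5,3]]
Q^10 = (Q^5)² = [[89,55],[55,34]]
Q^20 = (Q^10)² = [[331,10],[10,321]]
Q^41 = (Q^20)²·Q = [[381,616],[616,730]]
Q^83 = (Q^41)²·Q = [[813,622],[622,191]]
Q^167 = (Q^83)²·Q = [[961,828],[828,133]]
Q^335 = (Q^167)²·Q = [[147,450],[450,662]]
F_335 mod 965 = Q^335[0][1] = 450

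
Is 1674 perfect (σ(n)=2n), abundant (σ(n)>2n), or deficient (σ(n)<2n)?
abundant

Proper divisors of 1674: sum = 1 + 2 + 3 + 6 + 9 + 18 + 27 + 31 + 54 + 62 + 93 + 186 + 279 + 558 + 837 = 2166
Since 2166 > 1674, 1674 is abundant.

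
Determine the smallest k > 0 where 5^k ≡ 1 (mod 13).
4

13 is prime, so ord(5) divides φ(13) = 12.
Divisors of 12: 1, 2, 3, 4, 6, 12.
Repeated squaring: 5^1 ≡ 5, 5^2 ≡ 12, 5^4 ≡ 1, 5^8 ≡ 1 (mod 13).
Test 5^d mod 13 for each divisor d in increasing order:
5^1 ≡ 5
5^2 ≡ 12
5^3 = 5^2·5^1 ≡ 8
5^4 ≡ 1  ← first divisor giving 1
The order is 4.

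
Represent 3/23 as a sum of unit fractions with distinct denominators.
1/8 + 1/184

Greedy algorithm:
3/23: ceiling(23/3) = 8, use 1/8
1/184: ceiling(184/1) = 184, use 1/184
Result: 3/23 = 1/8 + 1/184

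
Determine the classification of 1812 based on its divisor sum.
abundant

Proper divisors of 1812: sum = 1 + 2 + 3 + 4 + 6 + 12 + 151 + 302 + 453 + 604 + 906 = 2444
Since 2444 > 1812, 1812 is abundant.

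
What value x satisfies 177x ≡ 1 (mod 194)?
57

gcd(177, 194) = 1, so the inverse exists.
Extended Euclidean algorithm on (194, 177):
194 = 1 × 177 + 17  ⟹  17 = (1)·194 + (-1)·177
177 = 10 × 17 + 7  ⟹  7 = (-10)·194 + (11)·177
17 = 2 × 7 + 3  ⟹  3 = (21)·194 + (-23)·177
7 = 2 × 3 + 1  ⟹  1 = (-52)·194 + (57)·177
So (57)·177 ≡ 1 (mod 194), i.e. 177^(-1) ≡ 57 (mod 194).
Check: 177 × 57 = 10089 ≡ 1 (mod 194)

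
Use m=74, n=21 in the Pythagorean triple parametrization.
(5035, 3108, 5917)

Euclid's formula: a = m² - n², b = 2mn, c = m² + n²
m = 74, n = 21
a = 74² - 21² = 5476 - 441 = 5035
b = 2 × 74 × 21 = 3108
c = 74² + 21² = 5476 + 441 = 5917
Verification: 5035² + 3108² = 25351225 + 9659664 = 35010889 = 5917² ✓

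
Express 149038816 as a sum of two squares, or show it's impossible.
Not possible

Factorization: 149038816 = 2^5 × 167^3
By Fermat: n is sum of two squares iff every prime p ≡ 3 (mod 4) appears to even power.
Prime(s) ≡ 3 (mod 4) with odd exponent: [(167, 3)]
Therefore 149038816 cannot be expressed as a² + b².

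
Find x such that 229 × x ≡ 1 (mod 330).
49

gcd(229, 330) = 1, so the inverse exists.
Extended Euclidean algorithm on (330, 229):
330 = 1 × 229 + 101  ⟹  101 = (1)·330 + (-1)·229
229 = 2 × 101 + 27  ⟹  27 = (-2)·330 + (3)·229
101 = 3 × 27 + 20  ⟹  20 = (7)·330 + (-10)·229
27 = 1 × 20 + 7  ⟹  7 = (-9)·330 + (13)·229
20 = 2 × 7 + 6  ⟹  6 = (25)·330 + (-36)·229
7 = 1 × 6 + 1  ⟹  1 = (-34)·330 + (49)·229
So (49)·229 ≡ 1 (mod 330), i.e. 229^(-1) ≡ 49 (mod 330).
Check: 229 × 49 = 11221 ≡ 1 (mod 330)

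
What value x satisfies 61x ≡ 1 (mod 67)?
11

gcd(61, 67) = 1, so the inverse exists.
Extended Euclidean algorithm on (67, 61):
67 = 1 × 61 + 6  ⟹  6 = (1)·67 + (-1)·61
61 = 10 × 6 + 1  ⟹  1 = (-10)·67 + (11)·61
So (11)·61 ≡ 1 (mod 67), i.e. 61^(-1) ≡ 11 (mod 67).
Check: 61 × 11 = 671 ≡ 1 (mod 67)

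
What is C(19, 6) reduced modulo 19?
0

Using Lucas' theorem:
Write n=19 and k=6 in base 19:
n in base 19: [1, 0]
k in base 19: [0, 6]
C(19,6) mod 19 = ∏ C(n_i, k_i) mod 19
Digit binomials (mod 19): C(1,0) = 1; C(0,6) = 0 (k_i > n_i)
Product: 1 × 0 = 0 ≡ 0 (mod 19)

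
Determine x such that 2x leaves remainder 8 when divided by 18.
x ≡ 4 (mod 9)

gcd(2, 18) = 2, which divides 8, so solutions exist.
Divide through by 2: x ≡ 4 (mod 9).
The coefficient of x is now 1, so x ≡ 4 (mod 9).
Check: 2 × 4 = 8 ≡ 8 (mod 18).
x ≡ 4 (mod 9), giving 2 solutions mod 18.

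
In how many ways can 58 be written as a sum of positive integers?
715220

p(n) counts ways to write n as a sum of positive integers (order ignored).
Euler's pentagonal recurrence: p(k) = p(k-1) + p(k-2) - p(k-5) - p(k-7) + p(k-12) + p(k-15) - ... (offsets j(3j∓1)/2, signs ++--, p(0)=1, p(<0)=0).
DP table for k = 0..57: p(0)=1, p(1)=1, p(2)=2, p(3)=3, p(4)=5, p(5)=7, p(6)=11, p(7)=15, p(8)=22, p(9)=30, p(10)=42, p(11)=56, p(12)=77, p(13)=101, p(14)=135, p(15)=176, p(16)=231, p(17)=297, p(18)=385, p(19)=490, p(20)=627, p(21)=792, p(22)=1002, p(23)=1255, p(24)=1575, p(25)=1958, p(26)=2436, p(27)=3010, p(28)=3718, p(29)=4565, p(30)=5604, p(31)=6842, p(32)=8349, p(33)=10143, p(34)=12310, p(35)=14883, p(36)=17977, p(37)=21637, p(38)=26015, p(39)=31185, p(40)=37338, p(41)=44583, p(42)=53174, p(43)=63261, p(44)=75175, p(45)=89134, p(46)=105558, p(47)=124754, p(48)=147273, p(49)=173525, p(50)=204226, p(51)=239943, p(52)=281589, p(53)=329931, p(54)=386155, p(55)=451276, p(56)=526823, p(57)=614154.
Final step: p(58) = p(57) + p(56) - p(53) - p(51) + p(46) + p(43) - p(36) - p(32) + p(23) + p(18) - p(7) - p(1)
= 614154 + 526823 - 329931 - 239943 + 105558 + 63261 - 17977 - 8349 + 1255 + 385 - 15 - 1
= 715220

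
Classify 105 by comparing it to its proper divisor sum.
deficient

Proper divisors of 105: sum = 1 + 3 + 5 + 7 + 15 + 21 + 35 = 87
Since 87 < 105, 105 is deficient.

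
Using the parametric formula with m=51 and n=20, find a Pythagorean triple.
(2201, 2040, 3001)

Euclid's formula: a = m² - n², b = 2mn, c = m² + n²
m = 51, n = 20
a = 51² - 20² = 2601 - 400 = 2201
b = 2 × 51 × 20 = 2040
c = 51² + 20² = 2601 + 400 = 3001
Verification: 2201² + 2040² = 4844401 + 4161600 = 9006001 = 3001² ✓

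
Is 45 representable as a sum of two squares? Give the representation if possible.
3² + 6² (a=3, b=6)

Factorization: 45 = 3^2 × 5
By Fermat: n is sum of two squares iff every prime p ≡ 3 (mod 4) appears to even power.
All primes ≡ 3 (mod 4) appear to even power.
Search a = 0, 1, 2, … for 45 - a² a perfect square: first hit at a = 3: 45 - 9 = 36 = 6².
45 = 3² + 6² = 9 + 36 ✓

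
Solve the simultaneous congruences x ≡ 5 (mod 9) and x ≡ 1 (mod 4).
5

Using Chinese Remainder Theorem:
M = 9 × 4 = 36
M1 = 4, M2 = 9
y1 = 4^(-1) mod 9 = 7
y2 = 9^(-1) mod 4 = 1
x = (5×4×7 + 1×9×1) mod 36 = 5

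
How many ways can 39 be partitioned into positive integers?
31185

p(n) counts ways to write n as a sum of positive integers (order ignored).
Euler's pentagonal recurrence: p(k) = p(k-1) + p(k-2) - p(k-5) - p(k-7) + p(k-12) + p(k-15) - ... (offsets j(3j∓1)/2, signs ++--, p(0)=1, p(<0)=0).
DP table for k = 0..38: p(0)=1, p(1)=1, p(2)=2, p(3)=3, p(4)=5, p(5)=7, p(6)=11, p(7)=15, p(8)=22, p(9)=30, p(10)=42, p(11)=56, p(12)=77, p(13)=101, p(14)=135, p(15)=176, p(16)=231, p(17)=297, p(18)=385, p(19)=490, p(20)=627, p(21)=792, p(22)=1002, p(23)=1255, p(24)=1575, p(25)=1958, p(26)=2436, p(27)=3010, p(28)=3718, p(29)=4565, p(30)=5604, p(31)=6842, p(32)=8349, p(33)=10143, p(34)=12310, p(35)=14883, p(36)=17977, p(37)=21637, p(38)=26015.
Final step: p(39) = p(38) + p(37) - p(34) - p(32) + p(27) + p(24) - p(17) - p(13) + p(4)
= 26015 + 21637 - 12310 - 8349 + 3010 + 1575 - 297 - 101 + 5
= 31185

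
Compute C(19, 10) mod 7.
6

Using Lucas' theorem:
Write n=19 and k=10 in base 7:
n in base 7: [2, 5]
k in base 7: [1, 3]
C(19,10) mod 7 = ∏ C(n_i, k_i) mod 7
Digit binomials (mod 7): C(2,1) = 2; C(5,3) = 10 ≡ 3
Product: 2 × 3 = 6 ≡ 6 (mod 7)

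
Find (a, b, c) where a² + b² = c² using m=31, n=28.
(177, 1736, 1745)

Euclid's formula: a = m² - n², b = 2mn, c = m² + n²
m = 31, n = 28
a = 31² - 28² = 961 - 784 = 177
b = 2 × 31 × 28 = 1736
c = 31² + 28² = 961 + 784 = 1745
Verification: 177² + 1736² = 31329 + 3013696 = 3045025 = 1745² ✓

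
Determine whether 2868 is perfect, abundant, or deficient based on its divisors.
abundant

Proper divisors of 2868: sum = 1 + 2 + 3 + 4 + 6 + 12 + 239 + 478 + 717 + 956 + 1434 = 3852
Since 3852 > 2868, 2868 is abundant.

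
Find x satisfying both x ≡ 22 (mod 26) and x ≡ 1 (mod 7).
22

Using Chinese Remainder Theorem:
M = 26 × 7 = 182
M1 = 7, M2 = 26
y1 = 7^(-1) mod 26 = 15
y2 = 26^(-1) mod 7 = 3
x = (22×7×15 + 1×26×3) mod 182 = 22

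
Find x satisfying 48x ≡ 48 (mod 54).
x ≡ 1 (mod 9)

gcd(48, 54) = 6, which divides 48, so solutions exist.
Divide through by 6: 8x ≡ 8 (mod 9).
Find 8^(-1) mod 9 by the extended Euclidean algorithm:
9 = 1 × 8 + 1  ⟹  1 = (1)·9 + (-1)·8
So (-1)·8 ≡ 1 (mod 9), i.e. 8^(-1) ≡ -1 ≡ 8 (mod 9).
x ≡ 8 × 8 = 64 ≡ 1 (mod 9).
Check: 48 × 1 = 48 ≡ 48 (mod 54).
x ≡ 1 (mod 9), giving 6 solutions mod 54.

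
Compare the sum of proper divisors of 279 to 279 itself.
deficient

Proper divisors of 279: sum = 1 + 3 + 9 + 31 + 93 = 137
Since 137 < 279, 279 is deficient.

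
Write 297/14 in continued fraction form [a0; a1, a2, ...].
[21; 4, 1, 2]

Euclidean algorithm steps:
297 = 21 × 14 + 3
14 = 4 × 3 + 2
3 = 1 × 2 + 1
2 = 2 × 1 + 0
Continued fraction: [21; 4, 1, 2]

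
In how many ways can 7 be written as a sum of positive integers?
15

p(n) counts ways to write n as a sum of positive integers (order ignored).
Examples: 7; 6 + 1; 5 + 2; 5 + 1 + 1; 4 + 3; ... (15 total)
p(7) = 15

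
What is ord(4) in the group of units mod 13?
6

13 is prime, so ord(4) divides φ(13) = 12.
Divisors of 12: 1, 2, 3, 4, 6, 12.
Repeated squaring: 4^1 ≡ 4, 4^2 ≡ 3, 4^4 ≡ 9, 4^8 ≡ 3 (mod 13).
Test 4^d mod 13 for each divisor d in increasing order:
4^1 ≡ 4
4^2 ≡ 3
4^3 = 4^2·4^1 ≡ 12
4^4 ≡ 9
4^6 = 4^4·4^2 ≡ 1  ← first divisor giving 1
The order is 6.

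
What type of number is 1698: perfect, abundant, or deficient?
abundant

Proper divisors of 1698: sum = 1 + 2 + 3 + 6 + 283 + 566 + 849 = 1710
Since 1710 > 1698, 1698 is abundant.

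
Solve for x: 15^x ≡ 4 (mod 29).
26

Baby-step giant-step with step n = ⌈√29⌉ = 6.
Baby steps 15^j mod 29 (j:value) for j=0..5: 0:1, 1:15, 2:22, 3:11, 4:20, 5:10.
Giant-step multiplier: 15^(-6) ≡ 15^(28-6) = 15^22 ≡ 6 (mod 29).
Giant steps γ_i = 4·6^i mod 29: γ_0=4, γ_1=24, γ_2=28, γ_3=23, γ_4=22 (in table at j=2).
x = i·n + j = 4·6 + 2 = 26.
Check: 15^26 ≡ 4 (mod 29).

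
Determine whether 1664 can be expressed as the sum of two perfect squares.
8² + 40² (a=8, b=40)

Factorization: 1664 = 2^7 × 13
By Fermat: n is sum of two squares iff every prime p ≡ 3 (mod 4) appears to even power.
All primes ≡ 3 (mod 4) appear to even power.
Search a = 0, 1, 2, … for 1664 - a² a perfect square: first hit at a = 8: 1664 - 64 = 1600 = 40².
1664 = 8² + 40² = 64 + 1600 ✓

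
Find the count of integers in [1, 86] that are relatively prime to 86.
42

86 = 2 × 43
φ(n) = n × ∏(1 - 1/p) for each prime p dividing n
φ(86) = 86 × (1 - 1/2) × (1 - 1/43) = 42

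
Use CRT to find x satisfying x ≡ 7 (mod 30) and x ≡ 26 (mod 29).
577

Using Chinese Remainder Theorem:
M = 30 × 29 = 870
M1 = 29, M2 = 30
y1 = 29^(-1) mod 30 = 29
y2 = 30^(-1) mod 29 = 1
x = (7×29×29 + 26×30×1) mod 870 = 577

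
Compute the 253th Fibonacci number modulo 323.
1

Matrix identity: Q^n = [[F_(n+1), F_n], [F_n, F_(n-1)]] with Q = [[1,1],[1,0]].
n = 253 = 11111101₂. Square-and-multiply, entries mod 323:
Q^1 = [[1,1],[1,0]]
Q^3 = (Q^1)²·Q = [[3,2],[2,1]]
Q^7 = (Q^3)²·Q = [[21,13],[13,8]]
Q^15 = (Q^7)²·Q = [[18,287],[287,54]]
Q^31 = (Q^15)²·Q = [[320,5],[5,315]]
Q^63 = (Q^31)²·Q = [[302,34],[34,268]]
Q^126 = (Q^63)² = [[305,0],[0,305]]
Q^253 = (Q^126)²·Q = [[1,1],[1,0]]
F_253 mod 323 = Q^253[0][1] = 1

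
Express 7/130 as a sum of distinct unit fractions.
1/19 + 1/824 + 1/1017640

Greedy algorithm:
7/130: ceiling(130/7) = 19, use 1/19
3/2470: ceiling(2470/3) = 824, use 1/824
1/1017640: ceiling(1017640/1) = 1017640, use 1/1017640
Result: 7/130 = 1/19 + 1/824 + 1/1017640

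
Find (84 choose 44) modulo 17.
6

Using Lucas' theorem:
Write n=84 and k=44 in base 17:
n in base 17: [4, 16]
k in base 17: [2, 10]
C(84,44) mod 17 = ∏ C(n_i, k_i) mod 17
Digit binomials (mod 17): C(4,2) = 6; C(16,10) = 8008 ≡ 1
Product: 6 × 1 = 6 ≡ 6 (mod 17)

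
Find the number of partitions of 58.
715220

p(n) counts ways to write n as a sum of positive integers (order ignored).
Euler's pentagonal recurrence: p(k) = p(k-1) + p(k-2) - p(k-5) - p(k-7) + p(k-12) + p(k-15) - ... (offsets j(3j∓1)/2, signs ++--, p(0)=1, p(<0)=0).
DP table for k = 0..57: p(0)=1, p(1)=1, p(2)=2, p(3)=3, p(4)=5, p(5)=7, p(6)=11, p(7)=15, p(8)=22, p(9)=30, p(10)=42, p(11)=56, p(12)=77, p(13)=101, p(14)=135, p(15)=176, p(16)=231, p(17)=297, p(18)=385, p(19)=490, p(20)=627, p(21)=792, p(22)=1002, p(23)=1255, p(24)=1575, p(25)=1958, p(26)=2436, p(27)=3010, p(28)=3718, p(29)=4565, p(30)=5604, p(31)=6842, p(32)=8349, p(33)=10143, p(34)=12310, p(35)=14883, p(36)=17977, p(37)=21637, p(38)=26015, p(39)=31185, p(40)=37338, p(41)=44583, p(42)=53174, p(43)=63261, p(44)=75175, p(45)=89134, p(46)=105558, p(47)=124754, p(48)=147273, p(49)=173525, p(50)=204226, p(51)=239943, p(52)=281589, p(53)=329931, p(54)=386155, p(55)=451276, p(56)=526823, p(57)=614154.
Final step: p(58) = p(57) + p(56) - p(53) - p(51) + p(46) + p(43) - p(36) - p(32) + p(23) + p(18) - p(7) - p(1)
= 614154 + 526823 - 329931 - 239943 + 105558 + 63261 - 17977 - 8349 + 1255 + 385 - 15 - 1
= 715220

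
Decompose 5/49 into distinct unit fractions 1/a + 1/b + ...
1/10 + 1/490

Greedy algorithm:
5/49: ceiling(49/5) = 10, use 1/10
1/490: ceiling(490/1) = 490, use 1/490
Result: 5/49 = 1/10 + 1/490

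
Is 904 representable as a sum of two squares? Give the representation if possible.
2² + 30² (a=2, b=30)

Factorization: 904 = 2^3 × 113
By Fermat: n is sum of two squares iff every prime p ≡ 3 (mod 4) appears to even power.
All primes ≡ 3 (mod 4) appear to even power.
Search a = 0, 1, 2, … for 904 - a² a perfect square: first hit at a = 2: 904 - 4 = 900 = 30².
904 = 2² + 30² = 4 + 900 ✓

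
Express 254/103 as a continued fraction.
[2; 2, 6, 1, 6]

Euclidean algorithm steps:
254 = 2 × 103 + 48
103 = 2 × 48 + 7
48 = 6 × 7 + 6
7 = 1 × 6 + 1
6 = 6 × 1 + 0
Continued fraction: [2; 2, 6, 1, 6]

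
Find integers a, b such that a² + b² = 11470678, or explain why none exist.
Not possible

Factorization: 11470678 = 2 × 179^3
By Fermat: n is sum of two squares iff every prime p ≡ 3 (mod 4) appears to even power.
Prime(s) ≡ 3 (mod 4) with odd exponent: [(179, 3)]
Therefore 11470678 cannot be expressed as a² + b².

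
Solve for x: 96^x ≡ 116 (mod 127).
59

Baby-step giant-step with step n = ⌈√127⌉ = 12.
Baby steps 96^j mod 127 (j:value) for j=0..11: 0:1, 1:96, 2:72, 3:54, 4:104, 5:78, 6:122, 7:28, 8:21, 9:111, 10:115, 11:118.
Giant-step multiplier: 96^(-12) ≡ 96^(126-12) = 96^114 ≡ 61 (mod 127).
Giant steps γ_i = 116·61^i mod 127: γ_0=116, γ_1=91, γ_2=90, γ_3=29, γ_4=118 (in table at j=11).
x = i·n + j = 4·12 + 11 = 59.
Check: 96^59 ≡ 116 (mod 127).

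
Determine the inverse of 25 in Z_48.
25

gcd(25, 48) = 1, so the inverse exists.
Extended Euclidean algorithm on (48, 25):
48 = 1 × 25 + 23  ⟹  23 = (1)·48 + (-1)·25
25 = 1 × 23 + 2  ⟹  2 = (-1)·48 + (2)·25
23 = 11 × 2 + 1  ⟹  1 = (12)·48 + (-23)·25
So (-23)·25 ≡ 1 (mod 48), i.e. 25^(-1) ≡ -23 ≡ 25 (mod 48).
Check: 25 × 25 = 625 ≡ 1 (mod 48)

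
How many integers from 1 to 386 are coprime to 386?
192

386 = 2 × 193
φ(n) = n × ∏(1 - 1/p) for each prime p dividing n
φ(386) = 386 × (1 - 1/2) × (1 - 1/193) = 192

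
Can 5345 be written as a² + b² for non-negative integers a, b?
4² + 73² (a=4, b=73)

Factorization: 5345 = 5 × 1069
By Fermat: n is sum of two squares iff every prime p ≡ 3 (mod 4) appears to even power.
All primes ≡ 3 (mod 4) appear to even power.
Search a = 0, 1, 2, … for 5345 - a² a perfect square: first hit at a = 4: 5345 - 16 = 5329 = 73².
5345 = 4² + 73² = 16 + 5329 ✓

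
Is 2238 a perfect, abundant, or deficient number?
abundant

Proper divisors of 2238: sum = 1 + 2 + 3 + 6 + 373 + 746 + 1119 = 2250
Since 2250 > 2238, 2238 is abundant.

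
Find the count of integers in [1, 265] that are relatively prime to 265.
208

265 = 5 × 53
φ(n) = n × ∏(1 - 1/p) for each prime p dividing n
φ(265) = 265 × (1 - 1/5) × (1 - 1/53) = 208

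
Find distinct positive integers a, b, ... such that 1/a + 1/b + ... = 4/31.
1/8 + 1/248

Greedy algorithm:
4/31: ceiling(31/4) = 8, use 1/8
1/248: ceiling(248/1) = 248, use 1/248
Result: 4/31 = 1/8 + 1/248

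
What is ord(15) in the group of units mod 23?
22

23 is prime, so ord(15) divides φ(23) = 22.
Divisors of 22: 1, 2, 11, 22.
Repeated squaring: 15^1 ≡ 15, 15^2 ≡ 18, 15^4 ≡ 2, 15^8 ≡ 4, 15^16 ≡ 16 (mod 23).
Test 15^d mod 23 for each divisor d in increasing order:
15^1 ≡ 15
15^2 ≡ 18
15^11 = 15^8·15^2·15^1 ≡ 22
15^22 = 15^16·15^4·15^2 ≡ 1  ← first divisor giving 1
The order is 22.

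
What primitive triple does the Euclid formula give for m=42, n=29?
(923, 2436, 2605)

Euclid's formula: a = m² - n², b = 2mn, c = m² + n²
m = 42, n = 29
a = 42² - 29² = 1764 - 841 = 923
b = 2 × 42 × 29 = 2436
c = 42² + 29² = 1764 + 841 = 2605
Verification: 923² + 2436² = 851929 + 5934096 = 6786025 = 2605² ✓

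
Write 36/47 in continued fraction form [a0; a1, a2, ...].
[0; 1, 3, 3, 1, 2]

Euclidean algorithm steps:
36 = 0 × 47 + 36
47 = 1 × 36 + 11
36 = 3 × 11 + 3
11 = 3 × 3 + 2
3 = 1 × 2 + 1
2 = 2 × 1 + 0
Continued fraction: [0; 1, 3, 3, 1, 2]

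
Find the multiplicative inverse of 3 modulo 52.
35

gcd(3, 52) = 1, so the inverse exists.
Extended Euclidean algorithm on (52, 3):
52 = 17 × 3 + 1  ⟹  1 = (1)·52 + (-17)·3
So (-17)·3 ≡ 1 (mod 52), i.e. 3^(-1) ≡ -17 ≡ 35 (mod 52).
Check: 3 × 35 = 105 ≡ 1 (mod 52)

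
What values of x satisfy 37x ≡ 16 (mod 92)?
x ≡ 80 (mod 92)

gcd(37, 92) = 1, which divides 16, so solutions exist.
Find 37^(-1) mod 92 by the extended Euclidean algorithm:
92 = 2 × 37 + 18  ⟹  18 = (1)·92 + (-2)·37
37 = 2 × 18 + 1  ⟹  1 = (-2)·92 + (5)·37
So (5)·37 ≡ 1 (mod 92), i.e. 37^(-1) ≡ 5 (mod 92).
x ≡ 5 × 16 = 80 ≡ 80 (mod 92).
Check: 37 × 80 = 2960 ≡ 16 (mod 92).
Unique solution: x ≡ 80 (mod 92)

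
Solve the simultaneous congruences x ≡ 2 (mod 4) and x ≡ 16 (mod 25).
66

Using Chinese Remainder Theorem:
M = 4 × 25 = 100
M1 = 25, M2 = 4
y1 = 25^(-1) mod 4 = 1
y2 = 4^(-1) mod 25 = 19
x = (2×25×1 + 16×4×19) mod 100 = 66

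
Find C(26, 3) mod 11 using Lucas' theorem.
4

Using Lucas' theorem:
Write n=26 and k=3 in base 11:
n in base 11: [2, 4]
k in base 11: [0, 3]
C(26,3) mod 11 = ∏ C(n_i, k_i) mod 11
Digit binomials (mod 11): C(2,0) = 1; C(4,3) = 4
Product: 1 × 4 = 4 ≡ 4 (mod 11)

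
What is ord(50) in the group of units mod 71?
35

71 is prime, so ord(50) divides φ(71) = 70.
Divisors of 70: 1, 2, 5, 7, 10, 14, 35, 70.
Repeated squaring: 50^1 ≡ 50, 50^2 ≡ 15, 50^4 ≡ 12, 50^8 ≡ 2, 50^16 ≡ 4, 50^32 ≡ 16, 50^64 ≡ 43 (mod 71).
Test 50^d mod 71 for each divisor d in increasing order:
50^1 ≡ 50
50^2 ≡ 15
50^5 = 50^4·50^1 ≡ 32
50^7 = 50^4·50^2·50^1 ≡ 54
50^10 = 50^8·50^2 ≡ 30
50^14 = 50^8·50^4·50^2 ≡ 5
50^35 = 50^32·50^2·50^1 ≡ 1  ← first divisor giving 1
The order is 35.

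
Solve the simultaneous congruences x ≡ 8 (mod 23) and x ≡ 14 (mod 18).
284

Using Chinese Remainder Theorem:
M = 23 × 18 = 414
M1 = 18, M2 = 23
y1 = 18^(-1) mod 23 = 9
y2 = 23^(-1) mod 18 = 11
x = (8×18×9 + 14×23×11) mod 414 = 284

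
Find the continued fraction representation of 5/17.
[0; 3, 2, 2]

Euclidean algorithm steps:
5 = 0 × 17 + 5
17 = 3 × 5 + 2
5 = 2 × 2 + 1
2 = 2 × 1 + 0
Continued fraction: [0; 3, 2, 2]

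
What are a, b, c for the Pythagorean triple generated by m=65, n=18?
(3901, 2340, 4549)

Euclid's formula: a = m² - n², b = 2mn, c = m² + n²
m = 65, n = 18
a = 65² - 18² = 4225 - 324 = 3901
b = 2 × 65 × 18 = 2340
c = 65² + 18² = 4225 + 324 = 4549
Verification: 3901² + 2340² = 15217801 + 5475600 = 20693401 = 4549² ✓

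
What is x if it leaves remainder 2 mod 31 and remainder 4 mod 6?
64

Using Chinese Remainder Theorem:
M = 31 × 6 = 186
M1 = 6, M2 = 31
y1 = 6^(-1) mod 31 = 26
y2 = 31^(-1) mod 6 = 1
x = (2×6×26 + 4×31×1) mod 186 = 64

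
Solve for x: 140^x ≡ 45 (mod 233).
141

Baby-step giant-step with step n = ⌈√233⌉ = 16.
Baby steps 140^j mod 233 (j:value) for j=0..15: 0:1, 1:140, 2:28, 3:192, 4:85, 5:17, 6:50, 7:10, 8:2, 9:47, 10:56, 11:151, 12:170, 13:34, 14:100, 15:20.
Giant-step multiplier: 140^(-16) ≡ 140^(232-16) = 140^216 ≡ 175 (mod 233).
Giant steps γ_i = 45·175^i mod 233: γ_0=45, γ_1=186, γ_2=163, γ_3=99, γ_4=83, γ_5=79, γ_6=78, γ_7=136, γ_8=34 (in table at j=13).
x = i·n + j = 8·16 + 13 = 141.
Check: 140^141 ≡ 45 (mod 233).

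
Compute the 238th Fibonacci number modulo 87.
29

Matrix identity: Q^n = [[F_(n+1), F_n], [F_n, F_(n-1)]] with Q = [[1,1],[1,0]].
n = 238 = 11101110₂. Square-and-multiply, entries mod 87:
Q^1 = [[1,1],[1,0]]
Q^3 = (Q^1)²·Q = [[3,2],[2,1]]
Q^7 = (Q^3)²·Q = [[21,13],[13,8]]
Q^14 = (Q^7)² = [[1,29],[29,59]]
Q^29 = (Q^14)²·Q = [[59,59],[59,0]]
Q^59 = (Q^29)²·Q = [[3,2],[2,1]]
Q^119 = (Q^59)²·Q = [[21,13],[13,8]]
Q^238 = (Q^119)² = [[1,29],[29,59]]
F_238 mod 87 = Q^238[0][1] = 29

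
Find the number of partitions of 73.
6185689

p(n) counts ways to write n as a sum of positive integers (order ignored).
Euler's pentagonal recurrence: p(k) = p(k-1) + p(k-2) - p(k-5) - p(k-7) + p(k-12) + p(k-15) - ... (offsets j(3j∓1)/2, signs ++--, p(0)=1, p(<0)=0).
DP table for k = 0..72: p(0)=1, p(1)=1, p(2)=2, p(3)=3, p(4)=5, p(5)=7, p(6)=11, p(7)=15, p(8)=22, p(9)=30, p(10)=42, p(11)=56, p(12)=77, p(13)=101, p(14)=135, p(15)=176, p(16)=231, p(17)=297, p(18)=385, p(19)=490, p(20)=627, p(21)=792, p(22)=1002, p(23)=1255, p(24)=1575, p(25)=1958, p(26)=2436, p(27)=3010, p(28)=3718, p(29)=4565, p(30)=5604, p(31)=6842, p(32)=8349, p(33)=10143, p(34)=12310, p(35)=14883, p(36)=17977, p(37)=21637, p(38)=26015, p(39)=31185, p(40)=37338, p(41)=44583, p(42)=53174, p(43)=63261, p(44)=75175, p(45)=89134, p(46)=105558, p(47)=124754, p(48)=147273, p(49)=173525, p(50)=204226, p(51)=239943, p(52)=281589, p(53)=329931, p(54)=386155, p(55)=451276, p(56)=526823, p(57)=614154, p(58)=715220, p(59)=831820, p(60)=966467, p(61)=1121505, p(62)=1300156, p(63)=1505499, p(64)=1741630, p(65)=2012558, p(66)=2323520, p(67)=2679689, p(68)=3087735, p(69)=3554345, p(70)=4087968, p(71)=4697205, p(72)=5392783.
Final step: p(73) = p(72) + p(71) - p(68) - p(66) + p(61) + p(58) - p(51) - p(47) + p(38) + p(33) - p(22) - p(16) + p(3)
= 5392783 + 4697205 - 3087735 - 2323520 + 1121505 + 715220 - 239943 - 124754 + 26015 + 10143 - 1002 - 231 + 3
= 6185689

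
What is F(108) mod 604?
172

Matrix identity: Q^n = [[F_(n+1), F_n], [F_n, F_(n-1)]] with Q = [[1,1],[1,0]].
n = 108 = 1101100₂. Square-and-multiply, entries mod 604:
Q^1 = [[1,1],[1,0]]
Q^3 = (Q^1)²·Q = [[3,2],[2,1]]
Q^6 = (Q^3)² = [[13,8],[8,5]]
Q^13 = (Q^6)²·Q = [[377,233],[233,144]]
Q^27 = (Q^13)²·Q = [[107,118],[118,593]]
Q^54 = (Q^27)² = [[5,456],[456,153]]
Q^108 = (Q^54)² = [[185,172],[172,13]]
F_108 mod 604 = Q^108[0][1] = 172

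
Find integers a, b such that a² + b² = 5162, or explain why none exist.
11² + 71² (a=11, b=71)

Factorization: 5162 = 2 × 29 × 89
By Fermat: n is sum of two squares iff every prime p ≡ 3 (mod 4) appears to even power.
All primes ≡ 3 (mod 4) appear to even power.
Search a = 0, 1, 2, … for 5162 - a² a perfect square: first hit at a = 11: 5162 - 121 = 5041 = 71².
5162 = 11² + 71² = 121 + 5041 ✓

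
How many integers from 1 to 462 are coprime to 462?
120

462 = 2 × 3 × 7 × 11
φ(n) = n × ∏(1 - 1/p) for each prime p dividing n
φ(462) = 462 × (1 - 1/2) × (1 - 1/3) × (1 - 1/7) × (1 - 1/11) = 120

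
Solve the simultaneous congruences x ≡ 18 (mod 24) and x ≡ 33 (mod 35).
138

Using Chinese Remainder Theorem:
M = 24 × 35 = 840
M1 = 35, M2 = 24
y1 = 35^(-1) mod 24 = 11
y2 = 24^(-1) mod 35 = 19
x = (18×35×11 + 33×24×19) mod 840 = 138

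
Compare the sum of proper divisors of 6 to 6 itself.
perfect

Proper divisors of 6: sum = 1 + 2 + 3 = 6
Since 6 = 6, 6 is perfect.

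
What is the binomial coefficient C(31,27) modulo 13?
5

Using Lucas' theorem:
Write n=31 and k=27 in base 13:
n in base 13: [2, 5]
k in base 13: [2, 1]
C(31,27) mod 13 = ∏ C(n_i, k_i) mod 13
Digit binomials (mod 13): C(2,2) = 1; C(5,1) = 5
Product: 1 × 5 = 5 ≡ 5 (mod 13)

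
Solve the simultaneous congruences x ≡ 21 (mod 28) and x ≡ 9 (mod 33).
273

Using Chinese Remainder Theorem:
M = 28 × 33 = 924
M1 = 33, M2 = 28
y1 = 33^(-1) mod 28 = 17
y2 = 28^(-1) mod 33 = 13
x = (21×33×17 + 9×28×13) mod 924 = 273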